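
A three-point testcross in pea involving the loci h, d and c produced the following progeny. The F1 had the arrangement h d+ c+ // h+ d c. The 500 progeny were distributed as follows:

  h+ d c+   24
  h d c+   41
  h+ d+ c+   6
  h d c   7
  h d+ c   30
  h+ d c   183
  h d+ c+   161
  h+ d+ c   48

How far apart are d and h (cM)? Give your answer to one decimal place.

The two rarest classes, h+ d+ c+ and h d c, are the double crossovers. Comparing them with the parentals, only the h allele has switched, so h is the middle locus and the order is d – h – c.
Crossovers in the d–h interval produce the single-crossover classes h d c+ and h+ d+ c (41 + 48 = 89) plus the double crossovers (13).
RF(d–h) = (89 + 13) / 500 = 102/500 = 0.2040 → 20.4 cM.

20.4 cM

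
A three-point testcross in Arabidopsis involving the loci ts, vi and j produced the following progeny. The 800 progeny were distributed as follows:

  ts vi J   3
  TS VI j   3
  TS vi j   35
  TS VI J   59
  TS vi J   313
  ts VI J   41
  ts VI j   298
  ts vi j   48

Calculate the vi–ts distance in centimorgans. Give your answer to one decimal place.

The two most frequent reciprocal classes, ts VI j and TS vi J, are the parental types, so the F1 was ts VI j / TS vi J.
The two rarest classes, TS VI j and ts vi J, are the double crossovers. Comparing them with the parentals, only the ts allele has switched, so ts is the middle locus and the order is vi – ts – j.
Crossovers in the vi–ts interval produce the single-crossover classes ts vi j and TS VI J (48 + 59 = 107) plus the double crossovers (6).
RF(vi–ts) = (107 + 6) / 800 = 113/800 = 0.1412 → 14.1 centimorgans.

14.1 centimorgans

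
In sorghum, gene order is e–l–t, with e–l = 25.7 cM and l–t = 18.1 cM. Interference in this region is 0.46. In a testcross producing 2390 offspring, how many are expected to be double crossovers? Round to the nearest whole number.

60

Map distances give recombination frequencies of 0.257 and 0.181 for the two intervals.
With interference 0.46 (so coincidence = 0.54), expected double-crossover frequency = 0.257 × 0.181 × 0.54 = 0.02512.
Expected number = 0.02512 × 2390 = 60.03 ≈ 60.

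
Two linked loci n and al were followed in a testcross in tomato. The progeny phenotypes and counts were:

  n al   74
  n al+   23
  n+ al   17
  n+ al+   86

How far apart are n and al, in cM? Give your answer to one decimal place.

The two most frequent classes, n+ al+ (86) and n al (74), are the parental types, so the F1 was n+ al+ / n al.
The recombinant classes are n+ al and n al+: 17 + 23 = 40.
Recombination frequency = 40/200 = 0.2000 ≈ 20.0%, i.e. 20.0 cM.

20.0 cM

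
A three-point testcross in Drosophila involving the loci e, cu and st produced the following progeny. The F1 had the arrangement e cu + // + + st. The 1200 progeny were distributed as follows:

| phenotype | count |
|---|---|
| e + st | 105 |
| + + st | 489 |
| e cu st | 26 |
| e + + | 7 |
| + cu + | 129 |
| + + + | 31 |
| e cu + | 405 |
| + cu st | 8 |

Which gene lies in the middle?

cu

The two rarest classes, e + + and + cu st, are the double crossovers. Comparing them with the parentals, only the cu allele has switched, so cu is the middle locus and the order is e – cu – st.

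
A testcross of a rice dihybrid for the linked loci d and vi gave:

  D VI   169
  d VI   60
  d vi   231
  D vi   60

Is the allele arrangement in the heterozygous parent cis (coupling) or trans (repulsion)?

The two most frequent classes are D VI (169) and d vi (231); these are the parental (non-recombinant) types.
So the F1 carried D VI on one chromosome and d vi on the other — the recessive alleles are on the same chromosome (cis / coupling).

cis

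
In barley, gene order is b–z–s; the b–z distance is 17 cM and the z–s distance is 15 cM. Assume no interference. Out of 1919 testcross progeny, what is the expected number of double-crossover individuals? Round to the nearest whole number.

Map distances give recombination frequencies of 0.170 and 0.150 for the two intervals.
With no interference, expected double-crossover frequency = 0.170 × 0.150 = 0.02550.
Expected number = 0.02550 × 1919 = 48.93 ≈ 49.

49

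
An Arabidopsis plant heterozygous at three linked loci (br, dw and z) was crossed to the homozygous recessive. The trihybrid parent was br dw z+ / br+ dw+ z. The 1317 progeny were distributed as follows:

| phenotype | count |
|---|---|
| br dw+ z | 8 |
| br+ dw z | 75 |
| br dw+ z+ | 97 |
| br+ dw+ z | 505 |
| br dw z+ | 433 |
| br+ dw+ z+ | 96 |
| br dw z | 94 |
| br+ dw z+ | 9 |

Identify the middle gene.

The two rarest classes, br+ dw z+ and br dw+ z, are the double crossovers. Comparing them with the parentals, only the br allele has switched, so br is the middle locus and the order is dw – br – z.

br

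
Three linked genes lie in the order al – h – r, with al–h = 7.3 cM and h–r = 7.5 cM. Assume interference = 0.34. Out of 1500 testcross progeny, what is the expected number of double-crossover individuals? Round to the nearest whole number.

Map distances give recombination frequencies of 0.073 and 0.075 for the two intervals.
With interference 0.34 (so coincidence = 0.66), expected double-crossover frequency = 0.073 × 0.075 × 0.66 = 0.00361.
Expected number = 0.00361 × 1500 = 5.42 ≈ 5.

5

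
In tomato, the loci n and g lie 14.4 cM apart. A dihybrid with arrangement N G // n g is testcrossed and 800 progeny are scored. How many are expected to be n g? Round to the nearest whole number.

A map distance of 14.4 cM corresponds to a recombination frequency of 0.144.
The F1 is N G / n g, so n g is a parental gamete class with expected frequency (1 − r)/2 = 0.856/2 = 0.4280.
Expected number = 0.4280 × 800 = 342.40 ≈ 342.

342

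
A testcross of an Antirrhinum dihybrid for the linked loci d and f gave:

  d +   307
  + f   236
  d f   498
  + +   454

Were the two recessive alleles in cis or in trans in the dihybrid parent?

The two most frequent classes are + + (454) and d f (498); these are the parental (non-recombinant) types.
So the F1 carried + + on one chromosome and d f on the other — the recessive alleles are on the same chromosome (cis / coupling).

cis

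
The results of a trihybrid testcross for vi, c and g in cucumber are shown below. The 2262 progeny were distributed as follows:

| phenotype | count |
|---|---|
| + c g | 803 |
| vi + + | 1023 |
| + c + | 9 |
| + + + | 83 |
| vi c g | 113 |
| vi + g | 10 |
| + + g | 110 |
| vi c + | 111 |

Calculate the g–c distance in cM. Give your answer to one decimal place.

The two most frequent reciprocal classes, vi + + and + c g, are the parental types, so the F1 was vi + + / + c g.
The two rarest classes, vi + g and + c +, are the double crossovers. Comparing them with the parentals, only the g allele has switched, so g is the middle locus and the order is c – g – vi.
Crossovers in the c–g interval produce the single-crossover classes vi c + and + + g (111 + 110 = 221) plus the double crossovers (19).
RF(c–g) = (221 + 19) / 2262 = 240/2262 = 0.1061 → 10.6 cM.

10.6 cM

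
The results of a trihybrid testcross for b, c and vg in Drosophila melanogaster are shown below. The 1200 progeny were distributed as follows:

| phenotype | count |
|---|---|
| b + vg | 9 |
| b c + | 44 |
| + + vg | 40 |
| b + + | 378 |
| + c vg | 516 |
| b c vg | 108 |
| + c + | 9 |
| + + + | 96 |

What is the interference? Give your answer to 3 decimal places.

0.046

The two most frequent reciprocal classes, b + + and + c vg, are the parental types, so the F1 was b + + / + c vg.
The two rarest classes, b + vg and + c +, are the double crossovers. Comparing them with the parentals, only the vg allele has switched, so vg is the middle locus and the order is b – vg – c.
b–vg: (204 + 18)/1200 = 0.1850; vg–c: (84 + 18)/1200 = 0.0850.
Expected DCO frequency = 0.1850 × 0.0850 ≈ 0.01572; observed = 18/1200 ≈ 0.01500.
Coefficient of coincidence = 0.01500/0.01572 ≈ 0.954; interference = 1 − 0.954 = 0.046.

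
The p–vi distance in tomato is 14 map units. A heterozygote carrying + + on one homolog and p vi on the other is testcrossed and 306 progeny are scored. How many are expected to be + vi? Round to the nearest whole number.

21

A map distance of 14 map units corresponds to a recombination frequency of 0.140.
The F1 is + + / p vi, so + vi is a recombinant gamete class with expected frequency r/2 = 0.140/2 = 0.0700.
Expected number = 0.0700 × 306 = 21.42 ≈ 21.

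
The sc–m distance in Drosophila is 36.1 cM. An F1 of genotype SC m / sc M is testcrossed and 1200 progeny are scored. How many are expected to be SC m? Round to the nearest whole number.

383

A map distance of 36.1 cM corresponds to a recombination frequency of 0.361.
The F1 is SC m / sc M, so SC m is a parental gamete class with expected frequency (1 − r)/2 = 0.639/2 = 0.3195.
Expected number = 0.3195 × 1200 = 383.40 ≈ 383.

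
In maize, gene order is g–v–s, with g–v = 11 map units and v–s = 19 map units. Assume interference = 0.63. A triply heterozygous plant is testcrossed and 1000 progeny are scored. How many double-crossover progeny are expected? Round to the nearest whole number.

Map distances give recombination frequencies of 0.110 and 0.190 for the two intervals.
With interference 0.63 (so coincidence = 0.37), expected double-crossover frequency = 0.110 × 0.190 × 0.37 = 0.00773.
Expected number = 0.00773 × 1000 = 7.73 ≈ 8.

8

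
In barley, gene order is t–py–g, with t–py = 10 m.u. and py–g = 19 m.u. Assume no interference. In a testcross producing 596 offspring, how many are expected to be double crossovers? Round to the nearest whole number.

Map distances give recombination frequencies of 0.100 and 0.190 for the two intervals.
With no interference, expected double-crossover frequency = 0.100 × 0.190 = 0.01900.
Expected number = 0.01900 × 596 = 11.32 ≈ 11.

11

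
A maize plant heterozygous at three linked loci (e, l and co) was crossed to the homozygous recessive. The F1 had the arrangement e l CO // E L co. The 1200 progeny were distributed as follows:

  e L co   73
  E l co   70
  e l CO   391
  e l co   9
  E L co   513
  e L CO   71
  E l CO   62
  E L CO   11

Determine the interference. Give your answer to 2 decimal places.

The two rarest classes, e l co and E L CO, are the double crossovers. Comparing them with the parentals, only the co allele has switched, so co is the middle locus and the order is l – co – e.
l–co: (141 + 20)/1200 = 0.1342; co–e: (135 + 20)/1200 = 0.1292.
Expected DCO frequency = 0.1342 × 0.1292 ≈ 0.01734; observed = 20/1200 ≈ 0.01667.
Coefficient of coincidence = 0.01667/0.01734 ≈ 0.96; interference = 1 − 0.96 = 0.04.

0.04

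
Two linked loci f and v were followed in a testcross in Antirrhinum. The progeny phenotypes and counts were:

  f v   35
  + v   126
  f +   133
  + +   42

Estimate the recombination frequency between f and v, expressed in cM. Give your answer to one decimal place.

22.9 cM

The two most frequent classes, + v (126) and f + (133), are the parental types, so the F1 was + v / f +.
The recombinant classes are + + and f v: 42 + 35 = 77.
Recombination frequency = 77/336 = 0.2292 ≈ 22.9%, i.e. 22.9 cM.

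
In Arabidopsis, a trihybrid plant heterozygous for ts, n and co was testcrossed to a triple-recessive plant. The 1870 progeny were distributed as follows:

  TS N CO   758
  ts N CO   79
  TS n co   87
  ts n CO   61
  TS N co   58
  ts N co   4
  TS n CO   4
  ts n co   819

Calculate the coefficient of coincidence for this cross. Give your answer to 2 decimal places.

The two most frequent reciprocal classes, ts n co and TS N CO, are the parental types, so the F1 was ts n co / TS N CO.
The two rarest classes, ts N co and TS n CO, are the double crossovers. Comparing them with the parentals, only the n allele has switched, so n is the middle locus and the order is co – n – ts.
co–n: (119 + 8)/1870 = 0.0679; n–ts: (166 + 8)/1870 = 0.0930.
Expected DCO frequency = 0.0679 × 0.0930 ≈ 0.00631; observed = 8/1870 ≈ 0.00428.
Coefficient of coincidence = 0.00428/0.00631 ≈ 0.68.

0.68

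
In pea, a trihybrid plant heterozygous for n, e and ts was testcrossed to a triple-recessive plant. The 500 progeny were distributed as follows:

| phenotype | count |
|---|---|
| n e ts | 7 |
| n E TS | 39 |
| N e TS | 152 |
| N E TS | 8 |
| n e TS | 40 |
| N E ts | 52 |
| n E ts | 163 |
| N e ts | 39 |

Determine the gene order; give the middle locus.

The two most frequent reciprocal classes, n E ts and N e TS, are the parental types, so the F1 was n E ts / N e TS.
The two rarest classes, n e ts and N E TS, are the double crossovers. Comparing them with the parentals, only the e allele has switched, so e is the middle locus and the order is n – e – ts.

e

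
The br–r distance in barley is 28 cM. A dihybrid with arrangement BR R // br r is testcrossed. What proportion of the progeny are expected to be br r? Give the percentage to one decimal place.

36.0%

A map distance of 28 cM corresponds to a recombination frequency of 0.280.
The F1 is BR R / br r, so br r is a parental gamete class with expected frequency (1 − r)/2 = 0.720/2 = 0.3600.
That is 0.3600 = 36.0% of the progeny.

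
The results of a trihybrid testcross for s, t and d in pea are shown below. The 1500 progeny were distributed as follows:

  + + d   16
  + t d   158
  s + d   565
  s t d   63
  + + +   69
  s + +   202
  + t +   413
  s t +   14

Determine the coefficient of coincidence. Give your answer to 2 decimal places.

The two most frequent reciprocal classes, + t + and s + d, are the parental types, so the F1 was + t + / s + d.
The two rarest classes, s t + and + + d, are the double crossovers. Comparing them with the parentals, only the s allele has switched, so s is the middle locus and the order is t – s – d.
t–s: (132 + 30)/1500 = 0.1080; s–d: (360 + 30)/1500 = 0.2600.
Expected DCO frequency = 0.1080 × 0.2600 ≈ 0.02808; observed = 30/1500 ≈ 0.02000.
Coefficient of coincidence = 0.02000/0.02808 ≈ 0.71.

0.71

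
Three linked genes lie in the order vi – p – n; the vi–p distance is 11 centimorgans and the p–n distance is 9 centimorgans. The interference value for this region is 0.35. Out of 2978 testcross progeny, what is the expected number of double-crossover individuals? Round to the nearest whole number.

19

Map distances give recombination frequencies of 0.110 and 0.090 for the two intervals.
With interference 0.35 (so coincidence = 0.65), expected double-crossover frequency = 0.110 × 0.090 × 0.65 = 0.00643.
Expected number = 0.00643 × 2978 = 19.16 ≈ 19.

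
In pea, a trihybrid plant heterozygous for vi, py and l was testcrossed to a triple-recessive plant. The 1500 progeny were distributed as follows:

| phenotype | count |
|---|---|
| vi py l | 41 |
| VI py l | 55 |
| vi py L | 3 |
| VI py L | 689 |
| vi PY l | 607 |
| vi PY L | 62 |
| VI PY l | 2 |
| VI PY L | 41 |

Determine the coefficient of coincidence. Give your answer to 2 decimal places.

0.71

The two most frequent reciprocal classes, VI py L and vi PY l, are the parental types, so the F1 was VI py L / vi PY l.
The two rarest classes, vi py L and VI PY l, are the double crossovers. Comparing them with the parentals, only the vi allele has switched, so vi is the middle locus and the order is l – vi – py.
l–vi: (117 + 5)/1500 = 0.0813; vi–py: (82 + 5)/1500 = 0.0580.
Expected DCO frequency = 0.0813 × 0.0580 ≈ 0.00472; observed = 5/1500 ≈ 0.00333.
Coefficient of coincidence = 0.00333/0.00472 ≈ 0.71.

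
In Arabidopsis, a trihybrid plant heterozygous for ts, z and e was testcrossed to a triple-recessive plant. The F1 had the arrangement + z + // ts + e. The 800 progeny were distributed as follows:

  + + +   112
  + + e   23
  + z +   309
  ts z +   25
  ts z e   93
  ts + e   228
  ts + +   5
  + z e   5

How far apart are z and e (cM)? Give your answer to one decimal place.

The two rarest classes, + z e and ts + +, are the double crossovers. Comparing them with the parentals, only the e allele has switched, so e is the middle locus and the order is ts – e – z.
Crossovers in the e–z interval produce the single-crossover classes + + + and ts z e (112 + 93 = 205) plus the double crossovers (10).
RF(e–z) = (205 + 10) / 800 = 215/800 = 0.2687 → 26.9 cM.

26.9 cM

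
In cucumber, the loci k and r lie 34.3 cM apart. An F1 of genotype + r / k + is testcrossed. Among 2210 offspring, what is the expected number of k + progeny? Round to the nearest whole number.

726

A map distance of 34.3 cM corresponds to a recombination frequency of 0.343.
The F1 is + r / k +, so k + is a parental gamete class with expected frequency (1 − r)/2 = 0.657/2 = 0.3285.
Expected number = 0.3285 × 2210 = 725.99 ≈ 726.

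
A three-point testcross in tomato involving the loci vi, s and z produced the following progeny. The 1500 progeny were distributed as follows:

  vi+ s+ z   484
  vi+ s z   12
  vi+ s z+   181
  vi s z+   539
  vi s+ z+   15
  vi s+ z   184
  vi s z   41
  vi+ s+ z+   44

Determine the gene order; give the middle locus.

The two most frequent reciprocal classes, vi s z+ and vi+ s+ z, are the parental types, so the F1 was vi s z+ / vi+ s+ z.
The two rarest classes, vi s+ z+ and vi+ s z, are the double crossovers. Comparing them with the parentals, only the s allele has switched, so s is the middle locus and the order is vi – s – z.

s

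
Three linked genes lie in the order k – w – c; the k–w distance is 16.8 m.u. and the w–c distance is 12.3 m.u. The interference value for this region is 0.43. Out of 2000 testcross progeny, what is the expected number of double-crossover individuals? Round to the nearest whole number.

24

Map distances give recombination frequencies of 0.168 and 0.123 for the two intervals.
With interference 0.43 (so coincidence = 0.57), expected double-crossover frequency = 0.168 × 0.123 × 0.57 = 0.01178.
Expected number = 0.01178 × 2000 = 23.56 ≈ 24.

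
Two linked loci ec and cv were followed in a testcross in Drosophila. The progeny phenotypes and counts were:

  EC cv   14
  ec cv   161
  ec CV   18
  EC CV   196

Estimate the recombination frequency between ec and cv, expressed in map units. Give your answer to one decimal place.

The two most frequent classes, EC CV (196) and ec cv (161), are the parental types, so the F1 was EC CV / ec cv.
The recombinant classes are EC cv and ec CV: 14 + 18 = 32.
Recombination frequency = 32/389 = 0.0823 ≈ 8.2%, i.e. 8.2 map units.

8.2 map units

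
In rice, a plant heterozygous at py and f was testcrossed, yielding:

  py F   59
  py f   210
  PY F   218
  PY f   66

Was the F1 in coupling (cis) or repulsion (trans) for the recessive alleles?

The two most frequent classes are PY F (218) and py f (210); these are the parental (non-recombinant) types.
So the F1 carried PY F on one chromosome and py f on the other — the recessive alleles are on the same chromosome (cis / coupling).

cis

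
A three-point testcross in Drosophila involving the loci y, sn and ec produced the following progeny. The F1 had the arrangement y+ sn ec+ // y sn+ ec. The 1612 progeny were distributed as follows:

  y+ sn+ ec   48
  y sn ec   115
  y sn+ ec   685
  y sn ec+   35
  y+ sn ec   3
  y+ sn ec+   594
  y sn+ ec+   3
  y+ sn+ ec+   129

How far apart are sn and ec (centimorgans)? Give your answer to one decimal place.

The two rarest classes, y+ sn ec and y sn+ ec+, are the double crossovers. Comparing them with the parentals, only the ec allele has switched, so ec is the middle locus and the order is y – ec – sn.
Crossovers in the ec–sn interval produce the single-crossover classes y+ sn+ ec+ and y sn ec (129 + 115 = 244) plus the double crossovers (6).
RF(ec–sn) = (244 + 6) / 1612 = 250/1612 = 0.1551 → 15.5 centimorgans.

15.5 centimorgans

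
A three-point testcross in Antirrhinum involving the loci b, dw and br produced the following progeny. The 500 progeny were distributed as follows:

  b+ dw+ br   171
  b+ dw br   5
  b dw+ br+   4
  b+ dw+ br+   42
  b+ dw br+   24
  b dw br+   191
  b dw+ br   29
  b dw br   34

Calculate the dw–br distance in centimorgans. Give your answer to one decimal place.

The two most frequent reciprocal classes, b+ dw+ br and b dw br+, are the parental types, so the F1 was b+ dw+ br / b dw br+.
The two rarest classes, b+ dw br and b dw+ br+, are the double crossovers. Comparing them with the parentals, only the dw allele has switched, so dw is the middle locus and the order is b – dw – br.
Crossovers in the dw–br interval produce the single-crossover classes b+ dw+ br+ and b dw br (42 + 34 = 76) plus the double crossovers (9).
RF(dw–br) = (76 + 9) / 500 = 85/500 = 0.1700 → 17.0 centimorgans.

17.0 centimorgans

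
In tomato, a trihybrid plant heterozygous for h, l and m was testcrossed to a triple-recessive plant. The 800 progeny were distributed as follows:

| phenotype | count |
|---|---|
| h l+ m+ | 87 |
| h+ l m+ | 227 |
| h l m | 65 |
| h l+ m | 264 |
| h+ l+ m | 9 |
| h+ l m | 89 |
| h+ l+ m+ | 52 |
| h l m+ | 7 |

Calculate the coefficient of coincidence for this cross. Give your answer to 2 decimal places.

The two most frequent reciprocal classes, h+ l m+ and h l+ m, are the parental types, so the F1 was h+ l m+ / h l+ m.
The two rarest classes, h l m+ and h+ l+ m, are the double crossovers. Comparing them with the parentals, only the h allele has switched, so h is the middle locus and the order is l – h – m.
l–h: (117 + 16)/800 = 0.1663; h–m: (176 + 16)/800 = 0.2400.
Expected DCO frequency = 0.1663 × 0.2400 ≈ 0.03991; observed = 16/800 ≈ 0.02000.
Coefficient of coincidence = 0.02000/0.03991 ≈ 0.50.

0.50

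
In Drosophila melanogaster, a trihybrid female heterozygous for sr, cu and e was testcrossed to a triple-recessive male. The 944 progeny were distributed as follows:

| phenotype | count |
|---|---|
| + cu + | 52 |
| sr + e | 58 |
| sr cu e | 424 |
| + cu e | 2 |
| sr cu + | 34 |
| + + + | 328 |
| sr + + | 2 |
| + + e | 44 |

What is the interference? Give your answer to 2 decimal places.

The two most frequent reciprocal classes, + + + and sr cu e, are the parental types, so the F1 was + + + / sr cu e.
The two rarest classes, sr + + and + cu e, are the double crossovers. Comparing them with the parentals, only the sr allele has switched, so sr is the middle locus and the order is cu – sr – e.
cu–sr: (110 + 4)/944 = 0.1208; sr–e: (78 + 4)/944 = 0.0869.
Expected DCO frequency = 0.1208 × 0.0869 ≈ 0.01050; observed = 4/944 ≈ 0.00424.
Coefficient of coincidence = 0.00424/0.01050 ≈ 0.40; interference = 1 − 0.40 = 0.60.

0.60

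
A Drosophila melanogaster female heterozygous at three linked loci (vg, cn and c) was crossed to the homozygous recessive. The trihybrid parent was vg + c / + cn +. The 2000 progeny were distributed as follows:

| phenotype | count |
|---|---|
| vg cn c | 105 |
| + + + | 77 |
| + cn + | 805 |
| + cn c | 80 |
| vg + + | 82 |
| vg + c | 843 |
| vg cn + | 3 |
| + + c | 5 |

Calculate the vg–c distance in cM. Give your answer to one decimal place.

8.5 cM

The two rarest classes, + + c and vg cn +, are the double crossovers. Comparing them with the parentals, only the vg allele has switched, so vg is the middle locus and the order is cn – vg – c.
Crossovers in the vg–c interval produce the single-crossover classes vg + + and + cn c (82 + 80 = 162) plus the double crossovers (8).
RF(vg–c) = (162 + 8) / 2000 = 170/2000 = 0.0850 → 8.5 cM.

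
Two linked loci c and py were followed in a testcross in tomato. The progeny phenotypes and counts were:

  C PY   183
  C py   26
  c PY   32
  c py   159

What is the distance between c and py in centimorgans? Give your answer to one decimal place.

14.5 centimorgans

The two most frequent classes, C PY (183) and c py (159), are the parental types, so the F1 was C PY / c py.
The recombinant classes are C py and c PY: 26 + 32 = 58.
Recombination frequency = 58/400 = 0.1450 ≈ 14.5%, i.e. 14.5 centimorgans.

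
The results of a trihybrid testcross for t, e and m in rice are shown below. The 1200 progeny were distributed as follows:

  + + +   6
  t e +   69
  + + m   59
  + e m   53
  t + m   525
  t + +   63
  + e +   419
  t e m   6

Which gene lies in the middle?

The two most frequent reciprocal classes, + e + and t + m, are the parental types, so the F1 was + e + / t + m.
The two rarest classes, + + + and t e m, are the double crossovers. Comparing them with the parentals, only the e allele has switched, so e is the middle locus and the order is t – e – m.

e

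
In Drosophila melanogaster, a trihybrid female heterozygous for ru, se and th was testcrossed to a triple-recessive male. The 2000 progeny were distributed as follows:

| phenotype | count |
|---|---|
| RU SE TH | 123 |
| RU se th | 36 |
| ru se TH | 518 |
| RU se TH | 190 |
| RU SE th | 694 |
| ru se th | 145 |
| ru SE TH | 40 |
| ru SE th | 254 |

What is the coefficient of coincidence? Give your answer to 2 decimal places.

0.85

The two most frequent reciprocal classes, RU SE th and ru se TH, are the parental types, so the F1 was RU SE th / ru se TH.
The two rarest classes, RU se th and ru SE TH, are the double crossovers. Comparing them with the parentals, only the se allele has switched, so se is the middle locus and the order is th – se – ru.
th–se: (268 + 76)/2000 = 0.1720; se–ru: (444 + 76)/2000 = 0.2600.
Expected DCO frequency = 0.1720 × 0.2600 ≈ 0.04472; observed = 76/2000 ≈ 0.03800.
Coefficient of coincidence = 0.03800/0.04472 ≈ 0.85.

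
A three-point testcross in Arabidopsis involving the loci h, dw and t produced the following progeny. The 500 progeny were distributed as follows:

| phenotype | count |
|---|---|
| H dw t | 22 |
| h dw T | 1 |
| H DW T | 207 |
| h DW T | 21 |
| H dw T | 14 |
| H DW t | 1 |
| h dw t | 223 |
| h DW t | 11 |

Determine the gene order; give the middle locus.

t

The two most frequent reciprocal classes, h dw t and H DW T, are the parental types, so the F1 was h dw t / H DW T.
The two rarest classes, h dw T and H DW t, are the double crossovers. Comparing them with the parentals, only the t allele has switched, so t is the middle locus and the order is dw – t – h.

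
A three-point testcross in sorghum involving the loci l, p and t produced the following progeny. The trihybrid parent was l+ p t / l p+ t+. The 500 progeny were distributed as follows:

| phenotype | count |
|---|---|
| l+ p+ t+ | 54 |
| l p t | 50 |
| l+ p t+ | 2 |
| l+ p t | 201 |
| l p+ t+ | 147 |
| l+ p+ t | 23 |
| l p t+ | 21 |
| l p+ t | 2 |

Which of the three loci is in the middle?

t

The two rarest classes, l+ p t+ and l p+ t, are the double crossovers. Comparing them with the parentals, only the t allele has switched, so t is the middle locus and the order is l – t – p.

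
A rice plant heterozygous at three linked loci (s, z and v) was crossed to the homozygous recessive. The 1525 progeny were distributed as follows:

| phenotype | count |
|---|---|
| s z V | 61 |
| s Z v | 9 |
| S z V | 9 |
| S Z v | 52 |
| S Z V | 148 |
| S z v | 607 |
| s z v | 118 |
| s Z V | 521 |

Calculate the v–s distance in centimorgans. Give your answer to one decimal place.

The two most frequent reciprocal classes, s Z V and S z v, are the parental types, so the F1 was s Z V / S z v.
The two rarest classes, s Z v and S z V, are the double crossovers. Comparing them with the parentals, only the v allele has switched, so v is the middle locus and the order is s – v – z.
Crossovers in the s–v interval produce the single-crossover classes S Z V and s z v (148 + 118 = 266) plus the double crossovers (18).
RF(s–v) = (266 + 18) / 1525 = 284/1525 = 0.1862 → 18.6 centimorgans.

18.6 centimorgans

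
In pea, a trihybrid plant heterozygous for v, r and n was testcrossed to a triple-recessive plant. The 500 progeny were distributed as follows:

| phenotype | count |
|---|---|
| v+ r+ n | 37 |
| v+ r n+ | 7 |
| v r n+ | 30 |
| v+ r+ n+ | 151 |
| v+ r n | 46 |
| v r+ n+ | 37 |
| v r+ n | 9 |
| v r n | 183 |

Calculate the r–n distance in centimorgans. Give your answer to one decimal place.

The two most frequent reciprocal classes, v r n and v+ r+ n+, are the parental types, so the F1 was v r n / v+ r+ n+.
The two rarest classes, v r+ n and v+ r n+, are the double crossovers. Comparing them with the parentals, only the r allele has switched, so r is the middle locus and the order is v – r – n.
Crossovers in the r–n interval produce the single-crossover classes v r n+ and v+ r+ n (30 + 37 = 67) plus the double crossovers (16).
RF(r–n) = (67 + 16) / 500 = 83/500 = 0.1660 → 16.6 centimorgans.

16.6 centimorgans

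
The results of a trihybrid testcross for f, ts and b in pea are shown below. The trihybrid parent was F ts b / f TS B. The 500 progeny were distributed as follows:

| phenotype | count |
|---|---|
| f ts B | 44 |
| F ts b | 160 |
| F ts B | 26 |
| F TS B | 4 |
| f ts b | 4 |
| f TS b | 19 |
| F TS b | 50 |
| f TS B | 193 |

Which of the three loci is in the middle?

The two rarest classes, f ts b and F TS B, are the double crossovers. Comparing them with the parentals, only the f allele has switched, so f is the middle locus and the order is ts – f – b.

f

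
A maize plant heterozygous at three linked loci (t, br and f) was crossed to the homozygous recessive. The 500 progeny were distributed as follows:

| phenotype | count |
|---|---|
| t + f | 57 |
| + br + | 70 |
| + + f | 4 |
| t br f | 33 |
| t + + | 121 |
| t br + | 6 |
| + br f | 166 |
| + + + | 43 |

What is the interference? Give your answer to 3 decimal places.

The two most frequent reciprocal classes, + br f and t + +, are the parental types, so the F1 was + br f / t + +.
The two rarest classes, + + f and t br +, are the double crossovers. Comparing them with the parentals, only the br allele has switched, so br is the middle locus and the order is t – br – f.
t–br: (76 + 10)/500 = 0.1720; br–f: (127 + 10)/500 = 0.2740.
Expected DCO frequency = 0.1720 × 0.2740 ≈ 0.04713; observed = 10/500 ≈ 0.02000.
Coefficient of coincidence = 0.02000/0.04713 ≈ 0.424; interference = 1 − 0.424 = 0.576.

0.576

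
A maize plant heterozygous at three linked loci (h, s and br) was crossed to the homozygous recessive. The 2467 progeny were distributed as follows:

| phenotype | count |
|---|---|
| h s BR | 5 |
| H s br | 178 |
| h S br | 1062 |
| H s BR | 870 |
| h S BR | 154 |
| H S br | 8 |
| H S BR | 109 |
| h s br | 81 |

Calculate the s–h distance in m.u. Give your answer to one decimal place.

8.2 m.u.

The two most frequent reciprocal classes, h S br and H s BR, are the parental types, so the F1 was h S br / H s BR.
The two rarest classes, H S br and h s BR, are the double crossovers. Comparing them with the parentals, only the h allele has switched, so h is the middle locus and the order is br – h – s.
Crossovers in the h–s interval produce the single-crossover classes h s br and H S BR (81 + 109 = 190) plus the double crossovers (13).
RF(h–s) = (190 + 13) / 2467 = 203/2467 = 0.0823 → 8.2 m.u.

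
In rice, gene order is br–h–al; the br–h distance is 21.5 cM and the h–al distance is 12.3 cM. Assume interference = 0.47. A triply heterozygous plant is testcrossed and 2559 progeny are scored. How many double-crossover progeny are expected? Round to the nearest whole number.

36

Map distances give recombination frequencies of 0.215 and 0.123 for the two intervals.
With interference 0.47 (so coincidence = 0.53), expected double-crossover frequency = 0.215 × 0.123 × 0.53 = 0.01402.
Expected number = 0.01402 × 2559 = 35.87 ≈ 36.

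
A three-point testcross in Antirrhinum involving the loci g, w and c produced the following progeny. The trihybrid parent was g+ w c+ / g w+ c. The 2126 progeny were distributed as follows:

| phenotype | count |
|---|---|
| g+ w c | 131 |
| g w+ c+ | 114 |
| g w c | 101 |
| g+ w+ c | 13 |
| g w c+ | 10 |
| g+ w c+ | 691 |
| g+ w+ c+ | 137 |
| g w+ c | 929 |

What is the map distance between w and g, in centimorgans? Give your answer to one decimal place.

The two rarest classes, g w c+ and g+ w+ c, are the double crossovers. Comparing them with the parentals, only the g allele has switched, so g is the middle locus and the order is w – g – c.
Crossovers in the w–g interval produce the single-crossover classes g+ w+ c+ and g w c (137 + 101 = 238) plus the double crossovers (23).
RF(w–g) = (238 + 23) / 2126 = 261/2126 = 0.1228 → 12.3 centimorgans.

12.3 centimorgans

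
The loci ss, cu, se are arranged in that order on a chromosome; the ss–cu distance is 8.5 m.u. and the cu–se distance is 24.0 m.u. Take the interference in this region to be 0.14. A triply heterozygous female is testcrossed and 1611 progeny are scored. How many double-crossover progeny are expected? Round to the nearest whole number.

28

Map distances give recombination frequencies of 0.085 and 0.240 for the two intervals.
With interference 0.14 (so coincidence = 0.86), expected double-crossover frequency = 0.085 × 0.240 × 0.86 = 0.01754.
Expected number = 0.01754 × 1611 = 28.26 ≈ 28.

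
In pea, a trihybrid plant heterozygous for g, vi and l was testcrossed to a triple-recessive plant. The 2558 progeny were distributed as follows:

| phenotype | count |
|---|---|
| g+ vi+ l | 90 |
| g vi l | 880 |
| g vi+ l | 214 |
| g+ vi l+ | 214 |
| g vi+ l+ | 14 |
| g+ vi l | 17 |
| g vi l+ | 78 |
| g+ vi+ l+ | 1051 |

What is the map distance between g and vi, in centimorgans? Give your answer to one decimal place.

The two most frequent reciprocal classes, g vi l and g+ vi+ l+, are the parental types, so the F1 was g vi l / g+ vi+ l+.
The two rarest classes, g+ vi l and g vi+ l+, are the double crossovers. Comparing them with the parentals, only the g allele has switched, so g is the middle locus and the order is l – g – vi.
Crossovers in the g–vi interval produce the single-crossover classes g vi+ l and g+ vi l+ (214 + 214 = 428) plus the double crossovers (31).
RF(g–vi) = (428 + 31) / 2558 = 459/2558 = 0.1794 → 17.9 centimorgans.

17.9 centimorgans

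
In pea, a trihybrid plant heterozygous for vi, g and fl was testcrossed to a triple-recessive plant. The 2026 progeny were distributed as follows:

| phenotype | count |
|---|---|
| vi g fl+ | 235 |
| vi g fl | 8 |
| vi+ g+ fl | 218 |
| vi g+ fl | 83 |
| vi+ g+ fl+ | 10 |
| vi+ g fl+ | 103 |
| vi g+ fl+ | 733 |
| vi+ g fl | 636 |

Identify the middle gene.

vi

The two most frequent reciprocal classes, vi g+ fl+ and vi+ g fl, are the parental types, so the F1 was vi g+ fl+ / vi+ g fl.
The two rarest classes, vi+ g+ fl+ and vi g fl, are the double crossovers. Comparing them with the parentals, only the vi allele has switched, so vi is the middle locus and the order is g – vi – fl.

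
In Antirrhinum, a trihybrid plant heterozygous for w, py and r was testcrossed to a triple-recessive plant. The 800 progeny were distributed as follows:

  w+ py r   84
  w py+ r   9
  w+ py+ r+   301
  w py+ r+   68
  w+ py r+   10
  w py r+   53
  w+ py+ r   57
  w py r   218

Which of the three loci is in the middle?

py

The two most frequent reciprocal classes, w+ py+ r+ and w py r, are the parental types, so the F1 was w+ py+ r+ / w py r.
The two rarest classes, w+ py r+ and w py+ r, are the double crossovers. Comparing them with the parentals, only the py allele has switched, so py is the middle locus and the order is w – py – r.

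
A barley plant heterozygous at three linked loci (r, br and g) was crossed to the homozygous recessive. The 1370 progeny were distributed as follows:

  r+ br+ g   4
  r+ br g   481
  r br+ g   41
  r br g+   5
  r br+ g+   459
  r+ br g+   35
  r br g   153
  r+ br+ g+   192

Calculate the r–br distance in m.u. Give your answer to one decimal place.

The two most frequent reciprocal classes, r br+ g+ and r+ br g, are the parental types, so the F1 was r br+ g+ / r+ br g.
The two rarest classes, r br g+ and r+ br+ g, are the double crossovers. Comparing them with the parentals, only the br allele has switched, so br is the middle locus and the order is r – br – g.
Crossovers in the r–br interval produce the single-crossover classes r+ br+ g+ and r br g (192 + 153 = 345) plus the double crossovers (9).
RF(r–br) = (345 + 9) / 1370 = 354/1370 = 0.2584 → 25.8 m.u.

25.8 m.u.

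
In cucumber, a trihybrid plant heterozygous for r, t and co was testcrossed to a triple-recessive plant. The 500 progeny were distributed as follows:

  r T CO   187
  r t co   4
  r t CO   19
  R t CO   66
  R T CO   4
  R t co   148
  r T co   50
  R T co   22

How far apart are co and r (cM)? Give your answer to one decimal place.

The two most frequent reciprocal classes, R t co and r T CO, are the parental types, so the F1 was R t co / r T CO.
The two rarest classes, r t co and R T CO, are the double crossovers. Comparing them with the parentals, only the r allele has switched, so r is the middle locus and the order is co – r – t.
Crossovers in the co–r interval produce the single-crossover classes R t CO and r T co (66 + 50 = 116) plus the double crossovers (8).
RF(co–r) = (116 + 8) / 500 = 124/500 = 0.2480 → 24.8 cM.

24.8 cM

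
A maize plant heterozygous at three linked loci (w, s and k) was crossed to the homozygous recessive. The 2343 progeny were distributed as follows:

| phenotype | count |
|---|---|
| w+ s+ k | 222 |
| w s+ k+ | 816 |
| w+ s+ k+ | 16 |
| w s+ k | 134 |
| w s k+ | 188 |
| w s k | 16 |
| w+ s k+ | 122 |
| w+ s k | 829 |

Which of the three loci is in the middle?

w

The two most frequent reciprocal classes, w+ s k and w s+ k+, are the parental types, so the F1 was w+ s k / w s+ k+.
The two rarest classes, w s k and w+ s+ k+, are the double crossovers. Comparing them with the parentals, only the w allele has switched, so w is the middle locus and the order is s – w – k.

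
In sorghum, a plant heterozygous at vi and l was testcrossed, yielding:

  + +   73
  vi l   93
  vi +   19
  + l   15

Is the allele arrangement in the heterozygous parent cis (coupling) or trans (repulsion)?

cis

The two most frequent classes are + + (73) and vi l (93); these are the parental (non-recombinant) types.
So the F1 carried + + on one chromosome and vi l on the other — the recessive alleles are on the same chromosome (cis / coupling).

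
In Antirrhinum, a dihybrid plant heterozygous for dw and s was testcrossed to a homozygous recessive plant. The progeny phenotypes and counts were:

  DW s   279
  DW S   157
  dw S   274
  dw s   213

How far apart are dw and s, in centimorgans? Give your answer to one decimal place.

The two most frequent classes, DW s (279) and dw S (274), are the parental types, so the F1 was DW s / dw S.
The recombinant classes are DW S and dw s: 157 + 213 = 370.
Recombination frequency = 370/923 = 0.4009 ≈ 40.1%, i.e. 40.1 centimorgans.

40.1 centimorgans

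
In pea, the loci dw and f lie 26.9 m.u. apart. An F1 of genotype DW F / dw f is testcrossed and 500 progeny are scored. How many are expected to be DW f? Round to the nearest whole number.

A map distance of 26.9 m.u. corresponds to a recombination frequency of 0.269.
The F1 is DW F / dw f, so DW f is a recombinant gamete class with expected frequency r/2 = 0.269/2 = 0.1345.
Expected number = 0.1345 × 500 = 67.25 ≈ 67.

67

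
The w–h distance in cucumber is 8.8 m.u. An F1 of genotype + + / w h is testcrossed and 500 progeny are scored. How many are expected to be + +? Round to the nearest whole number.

A map distance of 8.8 m.u. corresponds to a recombination frequency of 0.088.
The F1 is + + / w h, so + + is a parental gamete class with expected frequency (1 − r)/2 = 0.912/2 = 0.4560.
Expected number = 0.4560 × 500 = 228.00 ≈ 228.

228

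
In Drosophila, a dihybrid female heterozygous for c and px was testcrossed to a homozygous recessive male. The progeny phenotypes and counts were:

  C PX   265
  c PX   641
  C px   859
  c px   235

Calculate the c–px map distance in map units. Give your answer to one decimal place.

25.0 map units

The two most frequent classes, C px (859) and c PX (641), are the parental types, so the F1 was C px / c PX.
The recombinant classes are C PX and c px: 265 + 235 = 500.
Recombination frequency = 500/2000 = 0.2500 ≈ 25.0%, i.e. 25.0 map units.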